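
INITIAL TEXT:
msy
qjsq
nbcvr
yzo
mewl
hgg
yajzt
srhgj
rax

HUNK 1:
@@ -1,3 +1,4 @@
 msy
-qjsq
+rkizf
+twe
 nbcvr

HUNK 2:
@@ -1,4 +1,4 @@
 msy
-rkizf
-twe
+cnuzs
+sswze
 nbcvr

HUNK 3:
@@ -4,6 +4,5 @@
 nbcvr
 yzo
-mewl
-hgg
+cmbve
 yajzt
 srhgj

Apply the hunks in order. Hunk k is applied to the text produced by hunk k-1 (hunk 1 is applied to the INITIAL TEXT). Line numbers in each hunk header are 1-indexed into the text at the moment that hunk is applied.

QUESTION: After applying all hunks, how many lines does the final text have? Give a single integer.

Answer: 9

Derivation:
Hunk 1: at line 1 remove [qjsq] add [rkizf,twe] -> 10 lines: msy rkizf twe nbcvr yzo mewl hgg yajzt srhgj rax
Hunk 2: at line 1 remove [rkizf,twe] add [cnuzs,sswze] -> 10 lines: msy cnuzs sswze nbcvr yzo mewl hgg yajzt srhgj rax
Hunk 3: at line 4 remove [mewl,hgg] add [cmbve] -> 9 lines: msy cnuzs sswze nbcvr yzo cmbve yajzt srhgj rax
Final line count: 9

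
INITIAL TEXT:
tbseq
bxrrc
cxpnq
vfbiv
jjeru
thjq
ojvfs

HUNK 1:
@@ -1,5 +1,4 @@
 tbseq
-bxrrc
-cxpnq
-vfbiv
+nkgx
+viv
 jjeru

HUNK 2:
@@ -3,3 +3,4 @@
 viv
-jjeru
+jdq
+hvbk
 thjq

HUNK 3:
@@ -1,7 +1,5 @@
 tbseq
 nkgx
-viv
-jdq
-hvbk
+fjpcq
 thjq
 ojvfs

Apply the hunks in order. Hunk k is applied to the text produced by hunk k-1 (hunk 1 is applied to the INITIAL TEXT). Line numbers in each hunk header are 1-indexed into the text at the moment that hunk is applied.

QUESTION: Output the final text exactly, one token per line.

Hunk 1: at line 1 remove [bxrrc,cxpnq,vfbiv] add [nkgx,viv] -> 6 lines: tbseq nkgx viv jjeru thjq ojvfs
Hunk 2: at line 3 remove [jjeru] add [jdq,hvbk] -> 7 lines: tbseq nkgx viv jdq hvbk thjq ojvfs
Hunk 3: at line 1 remove [viv,jdq,hvbk] add [fjpcq] -> 5 lines: tbseq nkgx fjpcq thjq ojvfs

Answer: tbseq
nkgx
fjpcq
thjq
ojvfs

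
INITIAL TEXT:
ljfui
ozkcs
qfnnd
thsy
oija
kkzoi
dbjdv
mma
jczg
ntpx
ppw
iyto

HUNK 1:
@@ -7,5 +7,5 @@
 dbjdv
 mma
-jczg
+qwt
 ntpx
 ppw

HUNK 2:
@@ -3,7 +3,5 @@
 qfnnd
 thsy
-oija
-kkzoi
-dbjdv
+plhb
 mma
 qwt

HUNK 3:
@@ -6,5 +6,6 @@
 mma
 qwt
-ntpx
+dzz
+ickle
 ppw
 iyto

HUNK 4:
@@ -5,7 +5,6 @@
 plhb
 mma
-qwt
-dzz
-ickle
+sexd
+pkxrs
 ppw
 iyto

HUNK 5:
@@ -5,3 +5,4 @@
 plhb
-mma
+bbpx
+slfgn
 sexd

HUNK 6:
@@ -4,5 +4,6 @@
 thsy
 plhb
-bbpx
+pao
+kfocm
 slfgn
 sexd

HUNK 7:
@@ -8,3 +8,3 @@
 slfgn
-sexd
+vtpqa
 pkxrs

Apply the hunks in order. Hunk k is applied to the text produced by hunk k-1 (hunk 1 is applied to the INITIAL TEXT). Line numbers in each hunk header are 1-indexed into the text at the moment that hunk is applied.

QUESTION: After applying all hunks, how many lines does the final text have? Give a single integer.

Hunk 1: at line 7 remove [jczg] add [qwt] -> 12 lines: ljfui ozkcs qfnnd thsy oija kkzoi dbjdv mma qwt ntpx ppw iyto
Hunk 2: at line 3 remove [oija,kkzoi,dbjdv] add [plhb] -> 10 lines: ljfui ozkcs qfnnd thsy plhb mma qwt ntpx ppw iyto
Hunk 3: at line 6 remove [ntpx] add [dzz,ickle] -> 11 lines: ljfui ozkcs qfnnd thsy plhb mma qwt dzz ickle ppw iyto
Hunk 4: at line 5 remove [qwt,dzz,ickle] add [sexd,pkxrs] -> 10 lines: ljfui ozkcs qfnnd thsy plhb mma sexd pkxrs ppw iyto
Hunk 5: at line 5 remove [mma] add [bbpx,slfgn] -> 11 lines: ljfui ozkcs qfnnd thsy plhb bbpx slfgn sexd pkxrs ppw iyto
Hunk 6: at line 4 remove [bbpx] add [pao,kfocm] -> 12 lines: ljfui ozkcs qfnnd thsy plhb pao kfocm slfgn sexd pkxrs ppw iyto
Hunk 7: at line 8 remove [sexd] add [vtpqa] -> 12 lines: ljfui ozkcs qfnnd thsy plhb pao kfocm slfgn vtpqa pkxrs ppw iyto
Final line count: 12

Answer: 12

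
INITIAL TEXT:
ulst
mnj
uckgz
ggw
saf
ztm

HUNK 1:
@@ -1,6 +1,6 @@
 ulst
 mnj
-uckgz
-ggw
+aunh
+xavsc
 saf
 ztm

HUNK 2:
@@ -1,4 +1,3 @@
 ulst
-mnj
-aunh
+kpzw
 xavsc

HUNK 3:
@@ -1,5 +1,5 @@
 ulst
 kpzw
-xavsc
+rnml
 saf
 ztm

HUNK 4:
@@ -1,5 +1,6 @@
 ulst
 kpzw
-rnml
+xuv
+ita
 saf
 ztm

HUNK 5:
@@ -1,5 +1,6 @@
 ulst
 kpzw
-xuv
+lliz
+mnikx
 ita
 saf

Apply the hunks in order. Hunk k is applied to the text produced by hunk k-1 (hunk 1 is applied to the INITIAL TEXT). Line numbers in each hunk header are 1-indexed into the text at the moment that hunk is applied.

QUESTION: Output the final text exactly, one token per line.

Hunk 1: at line 1 remove [uckgz,ggw] add [aunh,xavsc] -> 6 lines: ulst mnj aunh xavsc saf ztm
Hunk 2: at line 1 remove [mnj,aunh] add [kpzw] -> 5 lines: ulst kpzw xavsc saf ztm
Hunk 3: at line 1 remove [xavsc] add [rnml] -> 5 lines: ulst kpzw rnml saf ztm
Hunk 4: at line 1 remove [rnml] add [xuv,ita] -> 6 lines: ulst kpzw xuv ita saf ztm
Hunk 5: at line 1 remove [xuv] add [lliz,mnikx] -> 7 lines: ulst kpzw lliz mnikx ita saf ztm

Answer: ulst
kpzw
lliz
mnikx
ita
saf
ztm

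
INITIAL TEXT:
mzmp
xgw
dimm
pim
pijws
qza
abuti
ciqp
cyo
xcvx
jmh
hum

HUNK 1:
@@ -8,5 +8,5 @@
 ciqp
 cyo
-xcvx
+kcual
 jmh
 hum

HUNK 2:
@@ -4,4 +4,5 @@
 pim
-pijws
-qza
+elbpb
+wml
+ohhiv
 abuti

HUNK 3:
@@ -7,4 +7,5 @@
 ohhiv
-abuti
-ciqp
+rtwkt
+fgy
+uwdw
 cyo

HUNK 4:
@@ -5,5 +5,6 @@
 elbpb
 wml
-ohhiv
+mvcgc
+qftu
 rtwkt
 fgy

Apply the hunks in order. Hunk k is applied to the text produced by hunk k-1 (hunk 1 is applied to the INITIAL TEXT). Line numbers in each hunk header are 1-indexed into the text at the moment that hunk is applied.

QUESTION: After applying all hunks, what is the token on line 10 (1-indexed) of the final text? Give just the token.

Hunk 1: at line 8 remove [xcvx] add [kcual] -> 12 lines: mzmp xgw dimm pim pijws qza abuti ciqp cyo kcual jmh hum
Hunk 2: at line 4 remove [pijws,qza] add [elbpb,wml,ohhiv] -> 13 lines: mzmp xgw dimm pim elbpb wml ohhiv abuti ciqp cyo kcual jmh hum
Hunk 3: at line 7 remove [abuti,ciqp] add [rtwkt,fgy,uwdw] -> 14 lines: mzmp xgw dimm pim elbpb wml ohhiv rtwkt fgy uwdw cyo kcual jmh hum
Hunk 4: at line 5 remove [ohhiv] add [mvcgc,qftu] -> 15 lines: mzmp xgw dimm pim elbpb wml mvcgc qftu rtwkt fgy uwdw cyo kcual jmh hum
Final line 10: fgy

Answer: fgy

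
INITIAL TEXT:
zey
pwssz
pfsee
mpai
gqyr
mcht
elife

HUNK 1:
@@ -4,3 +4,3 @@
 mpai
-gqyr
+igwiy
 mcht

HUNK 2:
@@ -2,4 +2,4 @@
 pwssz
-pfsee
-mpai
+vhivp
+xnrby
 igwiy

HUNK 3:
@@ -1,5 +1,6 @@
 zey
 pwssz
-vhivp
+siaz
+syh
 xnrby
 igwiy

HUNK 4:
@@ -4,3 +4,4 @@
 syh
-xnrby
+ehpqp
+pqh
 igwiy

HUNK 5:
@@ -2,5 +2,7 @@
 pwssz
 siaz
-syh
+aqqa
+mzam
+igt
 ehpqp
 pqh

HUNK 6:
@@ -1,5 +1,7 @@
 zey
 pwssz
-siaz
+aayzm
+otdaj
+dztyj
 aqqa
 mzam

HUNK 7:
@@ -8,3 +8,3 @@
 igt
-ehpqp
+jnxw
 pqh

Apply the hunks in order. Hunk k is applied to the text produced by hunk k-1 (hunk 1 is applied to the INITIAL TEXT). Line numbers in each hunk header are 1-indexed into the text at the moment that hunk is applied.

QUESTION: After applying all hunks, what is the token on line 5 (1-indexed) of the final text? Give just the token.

Answer: dztyj

Derivation:
Hunk 1: at line 4 remove [gqyr] add [igwiy] -> 7 lines: zey pwssz pfsee mpai igwiy mcht elife
Hunk 2: at line 2 remove [pfsee,mpai] add [vhivp,xnrby] -> 7 lines: zey pwssz vhivp xnrby igwiy mcht elife
Hunk 3: at line 1 remove [vhivp] add [siaz,syh] -> 8 lines: zey pwssz siaz syh xnrby igwiy mcht elife
Hunk 4: at line 4 remove [xnrby] add [ehpqp,pqh] -> 9 lines: zey pwssz siaz syh ehpqp pqh igwiy mcht elife
Hunk 5: at line 2 remove [syh] add [aqqa,mzam,igt] -> 11 lines: zey pwssz siaz aqqa mzam igt ehpqp pqh igwiy mcht elife
Hunk 6: at line 1 remove [siaz] add [aayzm,otdaj,dztyj] -> 13 lines: zey pwssz aayzm otdaj dztyj aqqa mzam igt ehpqp pqh igwiy mcht elife
Hunk 7: at line 8 remove [ehpqp] add [jnxw] -> 13 lines: zey pwssz aayzm otdaj dztyj aqqa mzam igt jnxw pqh igwiy mcht elife
Final line 5: dztyj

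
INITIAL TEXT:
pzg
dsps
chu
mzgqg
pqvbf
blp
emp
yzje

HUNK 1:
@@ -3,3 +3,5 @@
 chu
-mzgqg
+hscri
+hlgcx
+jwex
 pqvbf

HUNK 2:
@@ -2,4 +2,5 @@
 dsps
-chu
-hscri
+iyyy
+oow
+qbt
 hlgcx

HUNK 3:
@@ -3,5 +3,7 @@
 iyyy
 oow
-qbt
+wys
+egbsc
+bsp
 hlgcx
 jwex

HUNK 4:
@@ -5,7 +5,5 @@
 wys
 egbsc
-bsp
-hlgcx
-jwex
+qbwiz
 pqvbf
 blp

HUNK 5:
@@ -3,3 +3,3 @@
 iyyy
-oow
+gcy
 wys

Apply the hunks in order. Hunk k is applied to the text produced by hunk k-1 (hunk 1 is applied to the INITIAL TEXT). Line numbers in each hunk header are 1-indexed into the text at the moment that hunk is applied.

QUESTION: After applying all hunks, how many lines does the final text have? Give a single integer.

Answer: 11

Derivation:
Hunk 1: at line 3 remove [mzgqg] add [hscri,hlgcx,jwex] -> 10 lines: pzg dsps chu hscri hlgcx jwex pqvbf blp emp yzje
Hunk 2: at line 2 remove [chu,hscri] add [iyyy,oow,qbt] -> 11 lines: pzg dsps iyyy oow qbt hlgcx jwex pqvbf blp emp yzje
Hunk 3: at line 3 remove [qbt] add [wys,egbsc,bsp] -> 13 lines: pzg dsps iyyy oow wys egbsc bsp hlgcx jwex pqvbf blp emp yzje
Hunk 4: at line 5 remove [bsp,hlgcx,jwex] add [qbwiz] -> 11 lines: pzg dsps iyyy oow wys egbsc qbwiz pqvbf blp emp yzje
Hunk 5: at line 3 remove [oow] add [gcy] -> 11 lines: pzg dsps iyyy gcy wys egbsc qbwiz pqvbf blp emp yzje
Final line count: 11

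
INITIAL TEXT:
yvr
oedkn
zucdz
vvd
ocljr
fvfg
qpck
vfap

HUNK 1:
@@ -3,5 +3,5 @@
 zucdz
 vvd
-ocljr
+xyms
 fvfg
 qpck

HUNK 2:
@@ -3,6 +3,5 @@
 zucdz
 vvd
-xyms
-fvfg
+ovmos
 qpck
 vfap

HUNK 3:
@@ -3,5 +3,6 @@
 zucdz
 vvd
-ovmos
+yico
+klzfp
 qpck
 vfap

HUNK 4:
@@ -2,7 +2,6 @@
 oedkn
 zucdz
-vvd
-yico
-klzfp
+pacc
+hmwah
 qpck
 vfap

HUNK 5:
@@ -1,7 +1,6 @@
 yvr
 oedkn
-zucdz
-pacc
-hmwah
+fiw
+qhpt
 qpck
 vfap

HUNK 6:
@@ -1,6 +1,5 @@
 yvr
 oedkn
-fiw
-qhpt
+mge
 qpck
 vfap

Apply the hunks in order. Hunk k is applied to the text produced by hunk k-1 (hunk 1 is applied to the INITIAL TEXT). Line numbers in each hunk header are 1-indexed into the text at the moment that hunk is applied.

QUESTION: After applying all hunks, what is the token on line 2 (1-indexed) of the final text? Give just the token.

Answer: oedkn

Derivation:
Hunk 1: at line 3 remove [ocljr] add [xyms] -> 8 lines: yvr oedkn zucdz vvd xyms fvfg qpck vfap
Hunk 2: at line 3 remove [xyms,fvfg] add [ovmos] -> 7 lines: yvr oedkn zucdz vvd ovmos qpck vfap
Hunk 3: at line 3 remove [ovmos] add [yico,klzfp] -> 8 lines: yvr oedkn zucdz vvd yico klzfp qpck vfap
Hunk 4: at line 2 remove [vvd,yico,klzfp] add [pacc,hmwah] -> 7 lines: yvr oedkn zucdz pacc hmwah qpck vfap
Hunk 5: at line 1 remove [zucdz,pacc,hmwah] add [fiw,qhpt] -> 6 lines: yvr oedkn fiw qhpt qpck vfap
Hunk 6: at line 1 remove [fiw,qhpt] add [mge] -> 5 lines: yvr oedkn mge qpck vfap
Final line 2: oedkn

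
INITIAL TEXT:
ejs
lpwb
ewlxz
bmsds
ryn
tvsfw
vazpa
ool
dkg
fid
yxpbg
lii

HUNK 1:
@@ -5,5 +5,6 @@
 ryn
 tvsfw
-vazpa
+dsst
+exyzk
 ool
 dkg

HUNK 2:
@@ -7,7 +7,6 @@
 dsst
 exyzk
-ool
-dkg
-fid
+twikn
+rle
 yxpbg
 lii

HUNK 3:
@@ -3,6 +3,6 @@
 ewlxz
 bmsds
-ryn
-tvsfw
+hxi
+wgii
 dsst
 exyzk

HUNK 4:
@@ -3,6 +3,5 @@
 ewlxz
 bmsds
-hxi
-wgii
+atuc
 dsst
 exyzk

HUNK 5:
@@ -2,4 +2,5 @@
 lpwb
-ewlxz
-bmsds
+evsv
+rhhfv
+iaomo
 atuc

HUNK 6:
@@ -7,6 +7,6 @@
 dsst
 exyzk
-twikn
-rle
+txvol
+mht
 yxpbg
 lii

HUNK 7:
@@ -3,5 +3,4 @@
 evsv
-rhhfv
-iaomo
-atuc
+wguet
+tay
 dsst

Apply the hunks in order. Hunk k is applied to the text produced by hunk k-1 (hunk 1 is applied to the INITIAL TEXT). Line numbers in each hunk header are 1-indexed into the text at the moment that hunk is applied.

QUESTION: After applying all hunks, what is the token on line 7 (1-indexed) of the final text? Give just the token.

Answer: exyzk

Derivation:
Hunk 1: at line 5 remove [vazpa] add [dsst,exyzk] -> 13 lines: ejs lpwb ewlxz bmsds ryn tvsfw dsst exyzk ool dkg fid yxpbg lii
Hunk 2: at line 7 remove [ool,dkg,fid] add [twikn,rle] -> 12 lines: ejs lpwb ewlxz bmsds ryn tvsfw dsst exyzk twikn rle yxpbg lii
Hunk 3: at line 3 remove [ryn,tvsfw] add [hxi,wgii] -> 12 lines: ejs lpwb ewlxz bmsds hxi wgii dsst exyzk twikn rle yxpbg lii
Hunk 4: at line 3 remove [hxi,wgii] add [atuc] -> 11 lines: ejs lpwb ewlxz bmsds atuc dsst exyzk twikn rle yxpbg lii
Hunk 5: at line 2 remove [ewlxz,bmsds] add [evsv,rhhfv,iaomo] -> 12 lines: ejs lpwb evsv rhhfv iaomo atuc dsst exyzk twikn rle yxpbg lii
Hunk 6: at line 7 remove [twikn,rle] add [txvol,mht] -> 12 lines: ejs lpwb evsv rhhfv iaomo atuc dsst exyzk txvol mht yxpbg lii
Hunk 7: at line 3 remove [rhhfv,iaomo,atuc] add [wguet,tay] -> 11 lines: ejs lpwb evsv wguet tay dsst exyzk txvol mht yxpbg lii
Final line 7: exyzk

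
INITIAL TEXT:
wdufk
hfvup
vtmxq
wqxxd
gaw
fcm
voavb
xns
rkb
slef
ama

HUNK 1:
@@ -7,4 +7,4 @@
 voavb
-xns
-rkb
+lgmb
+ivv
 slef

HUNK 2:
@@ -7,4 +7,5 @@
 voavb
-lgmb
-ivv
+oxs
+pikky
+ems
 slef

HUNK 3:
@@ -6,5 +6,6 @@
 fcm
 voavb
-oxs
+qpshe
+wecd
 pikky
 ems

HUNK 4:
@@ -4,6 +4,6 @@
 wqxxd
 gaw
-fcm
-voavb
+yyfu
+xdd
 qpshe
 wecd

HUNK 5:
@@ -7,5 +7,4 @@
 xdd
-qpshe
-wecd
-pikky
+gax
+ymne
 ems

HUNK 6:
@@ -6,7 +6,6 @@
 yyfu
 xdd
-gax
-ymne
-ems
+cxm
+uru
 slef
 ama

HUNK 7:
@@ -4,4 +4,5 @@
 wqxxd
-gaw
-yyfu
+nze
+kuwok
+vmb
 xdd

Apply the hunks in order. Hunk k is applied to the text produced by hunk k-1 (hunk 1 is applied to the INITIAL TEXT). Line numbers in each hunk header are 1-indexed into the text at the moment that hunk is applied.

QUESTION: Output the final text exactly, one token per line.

Hunk 1: at line 7 remove [xns,rkb] add [lgmb,ivv] -> 11 lines: wdufk hfvup vtmxq wqxxd gaw fcm voavb lgmb ivv slef ama
Hunk 2: at line 7 remove [lgmb,ivv] add [oxs,pikky,ems] -> 12 lines: wdufk hfvup vtmxq wqxxd gaw fcm voavb oxs pikky ems slef ama
Hunk 3: at line 6 remove [oxs] add [qpshe,wecd] -> 13 lines: wdufk hfvup vtmxq wqxxd gaw fcm voavb qpshe wecd pikky ems slef ama
Hunk 4: at line 4 remove [fcm,voavb] add [yyfu,xdd] -> 13 lines: wdufk hfvup vtmxq wqxxd gaw yyfu xdd qpshe wecd pikky ems slef ama
Hunk 5: at line 7 remove [qpshe,wecd,pikky] add [gax,ymne] -> 12 lines: wdufk hfvup vtmxq wqxxd gaw yyfu xdd gax ymne ems slef ama
Hunk 6: at line 6 remove [gax,ymne,ems] add [cxm,uru] -> 11 lines: wdufk hfvup vtmxq wqxxd gaw yyfu xdd cxm uru slef ama
Hunk 7: at line 4 remove [gaw,yyfu] add [nze,kuwok,vmb] -> 12 lines: wdufk hfvup vtmxq wqxxd nze kuwok vmb xdd cxm uru slef ama

Answer: wdufk
hfvup
vtmxq
wqxxd
nze
kuwok
vmb
xdd
cxm
uru
slef
ama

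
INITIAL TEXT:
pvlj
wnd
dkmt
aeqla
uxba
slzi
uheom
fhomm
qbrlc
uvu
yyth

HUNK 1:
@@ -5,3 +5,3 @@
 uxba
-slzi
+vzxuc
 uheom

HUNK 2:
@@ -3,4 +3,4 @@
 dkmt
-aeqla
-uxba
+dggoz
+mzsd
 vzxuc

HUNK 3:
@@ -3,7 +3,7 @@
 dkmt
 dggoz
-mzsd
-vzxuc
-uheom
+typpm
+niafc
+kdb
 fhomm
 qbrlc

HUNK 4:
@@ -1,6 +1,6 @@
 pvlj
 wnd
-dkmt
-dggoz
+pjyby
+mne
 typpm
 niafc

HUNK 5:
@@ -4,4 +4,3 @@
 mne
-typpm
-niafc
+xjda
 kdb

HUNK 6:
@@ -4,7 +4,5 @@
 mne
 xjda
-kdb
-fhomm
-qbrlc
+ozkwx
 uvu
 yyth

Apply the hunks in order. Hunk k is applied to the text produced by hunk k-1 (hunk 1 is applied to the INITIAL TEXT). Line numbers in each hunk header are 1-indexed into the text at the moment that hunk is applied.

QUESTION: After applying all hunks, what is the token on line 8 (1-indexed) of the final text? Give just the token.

Hunk 1: at line 5 remove [slzi] add [vzxuc] -> 11 lines: pvlj wnd dkmt aeqla uxba vzxuc uheom fhomm qbrlc uvu yyth
Hunk 2: at line 3 remove [aeqla,uxba] add [dggoz,mzsd] -> 11 lines: pvlj wnd dkmt dggoz mzsd vzxuc uheom fhomm qbrlc uvu yyth
Hunk 3: at line 3 remove [mzsd,vzxuc,uheom] add [typpm,niafc,kdb] -> 11 lines: pvlj wnd dkmt dggoz typpm niafc kdb fhomm qbrlc uvu yyth
Hunk 4: at line 1 remove [dkmt,dggoz] add [pjyby,mne] -> 11 lines: pvlj wnd pjyby mne typpm niafc kdb fhomm qbrlc uvu yyth
Hunk 5: at line 4 remove [typpm,niafc] add [xjda] -> 10 lines: pvlj wnd pjyby mne xjda kdb fhomm qbrlc uvu yyth
Hunk 6: at line 4 remove [kdb,fhomm,qbrlc] add [ozkwx] -> 8 lines: pvlj wnd pjyby mne xjda ozkwx uvu yyth
Final line 8: yyth

Answer: yyth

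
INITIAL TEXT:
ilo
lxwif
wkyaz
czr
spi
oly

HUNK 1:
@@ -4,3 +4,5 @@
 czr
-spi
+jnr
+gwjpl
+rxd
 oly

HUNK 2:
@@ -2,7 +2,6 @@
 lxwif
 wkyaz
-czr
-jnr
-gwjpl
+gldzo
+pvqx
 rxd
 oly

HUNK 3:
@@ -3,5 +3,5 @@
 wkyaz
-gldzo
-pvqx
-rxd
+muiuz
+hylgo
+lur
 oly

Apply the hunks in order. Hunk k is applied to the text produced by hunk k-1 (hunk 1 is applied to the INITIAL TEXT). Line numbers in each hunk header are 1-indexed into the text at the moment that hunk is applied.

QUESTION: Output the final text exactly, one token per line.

Answer: ilo
lxwif
wkyaz
muiuz
hylgo
lur
oly

Derivation:
Hunk 1: at line 4 remove [spi] add [jnr,gwjpl,rxd] -> 8 lines: ilo lxwif wkyaz czr jnr gwjpl rxd oly
Hunk 2: at line 2 remove [czr,jnr,gwjpl] add [gldzo,pvqx] -> 7 lines: ilo lxwif wkyaz gldzo pvqx rxd oly
Hunk 3: at line 3 remove [gldzo,pvqx,rxd] add [muiuz,hylgo,lur] -> 7 lines: ilo lxwif wkyaz muiuz hylgo lur oly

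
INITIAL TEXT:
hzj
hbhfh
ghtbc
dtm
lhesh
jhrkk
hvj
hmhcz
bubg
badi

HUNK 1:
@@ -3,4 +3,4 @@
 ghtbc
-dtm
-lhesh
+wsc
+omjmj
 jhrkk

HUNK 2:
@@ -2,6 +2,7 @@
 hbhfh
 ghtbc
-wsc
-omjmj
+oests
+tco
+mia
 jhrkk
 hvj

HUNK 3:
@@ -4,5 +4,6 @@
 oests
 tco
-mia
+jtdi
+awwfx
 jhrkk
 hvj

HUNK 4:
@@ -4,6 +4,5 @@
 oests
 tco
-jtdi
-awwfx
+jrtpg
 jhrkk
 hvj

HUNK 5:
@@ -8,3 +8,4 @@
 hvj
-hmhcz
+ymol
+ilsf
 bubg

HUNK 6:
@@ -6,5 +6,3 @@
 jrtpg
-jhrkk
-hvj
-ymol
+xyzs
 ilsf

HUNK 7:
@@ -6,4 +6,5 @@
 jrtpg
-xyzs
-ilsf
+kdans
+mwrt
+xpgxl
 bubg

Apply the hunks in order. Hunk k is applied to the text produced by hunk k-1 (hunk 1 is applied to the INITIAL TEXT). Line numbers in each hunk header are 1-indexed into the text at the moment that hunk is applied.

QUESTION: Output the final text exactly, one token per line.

Hunk 1: at line 3 remove [dtm,lhesh] add [wsc,omjmj] -> 10 lines: hzj hbhfh ghtbc wsc omjmj jhrkk hvj hmhcz bubg badi
Hunk 2: at line 2 remove [wsc,omjmj] add [oests,tco,mia] -> 11 lines: hzj hbhfh ghtbc oests tco mia jhrkk hvj hmhcz bubg badi
Hunk 3: at line 4 remove [mia] add [jtdi,awwfx] -> 12 lines: hzj hbhfh ghtbc oests tco jtdi awwfx jhrkk hvj hmhcz bubg badi
Hunk 4: at line 4 remove [jtdi,awwfx] add [jrtpg] -> 11 lines: hzj hbhfh ghtbc oests tco jrtpg jhrkk hvj hmhcz bubg badi
Hunk 5: at line 8 remove [hmhcz] add [ymol,ilsf] -> 12 lines: hzj hbhfh ghtbc oests tco jrtpg jhrkk hvj ymol ilsf bubg badi
Hunk 6: at line 6 remove [jhrkk,hvj,ymol] add [xyzs] -> 10 lines: hzj hbhfh ghtbc oests tco jrtpg xyzs ilsf bubg badi
Hunk 7: at line 6 remove [xyzs,ilsf] add [kdans,mwrt,xpgxl] -> 11 lines: hzj hbhfh ghtbc oests tco jrtpg kdans mwrt xpgxl bubg badi

Answer: hzj
hbhfh
ghtbc
oests
tco
jrtpg
kdans
mwrt
xpgxl
bubg
badi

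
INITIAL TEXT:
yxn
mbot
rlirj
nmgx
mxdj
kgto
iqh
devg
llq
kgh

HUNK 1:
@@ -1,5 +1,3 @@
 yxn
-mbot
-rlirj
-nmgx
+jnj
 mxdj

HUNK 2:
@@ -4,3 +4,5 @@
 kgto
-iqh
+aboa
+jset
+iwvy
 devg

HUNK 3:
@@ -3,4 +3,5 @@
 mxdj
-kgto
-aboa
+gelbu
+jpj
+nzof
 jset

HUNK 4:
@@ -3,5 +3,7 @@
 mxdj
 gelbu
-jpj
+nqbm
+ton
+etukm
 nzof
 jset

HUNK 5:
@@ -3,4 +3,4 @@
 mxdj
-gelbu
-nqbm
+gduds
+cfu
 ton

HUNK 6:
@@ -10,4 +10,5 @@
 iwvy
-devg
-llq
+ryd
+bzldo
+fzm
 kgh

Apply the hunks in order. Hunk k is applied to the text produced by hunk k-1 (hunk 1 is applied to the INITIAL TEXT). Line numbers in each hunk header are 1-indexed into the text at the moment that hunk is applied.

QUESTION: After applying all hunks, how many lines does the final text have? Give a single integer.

Answer: 14

Derivation:
Hunk 1: at line 1 remove [mbot,rlirj,nmgx] add [jnj] -> 8 lines: yxn jnj mxdj kgto iqh devg llq kgh
Hunk 2: at line 4 remove [iqh] add [aboa,jset,iwvy] -> 10 lines: yxn jnj mxdj kgto aboa jset iwvy devg llq kgh
Hunk 3: at line 3 remove [kgto,aboa] add [gelbu,jpj,nzof] -> 11 lines: yxn jnj mxdj gelbu jpj nzof jset iwvy devg llq kgh
Hunk 4: at line 3 remove [jpj] add [nqbm,ton,etukm] -> 13 lines: yxn jnj mxdj gelbu nqbm ton etukm nzof jset iwvy devg llq kgh
Hunk 5: at line 3 remove [gelbu,nqbm] add [gduds,cfu] -> 13 lines: yxn jnj mxdj gduds cfu ton etukm nzof jset iwvy devg llq kgh
Hunk 6: at line 10 remove [devg,llq] add [ryd,bzldo,fzm] -> 14 lines: yxn jnj mxdj gduds cfu ton etukm nzof jset iwvy ryd bzldo fzm kgh
Final line count: 14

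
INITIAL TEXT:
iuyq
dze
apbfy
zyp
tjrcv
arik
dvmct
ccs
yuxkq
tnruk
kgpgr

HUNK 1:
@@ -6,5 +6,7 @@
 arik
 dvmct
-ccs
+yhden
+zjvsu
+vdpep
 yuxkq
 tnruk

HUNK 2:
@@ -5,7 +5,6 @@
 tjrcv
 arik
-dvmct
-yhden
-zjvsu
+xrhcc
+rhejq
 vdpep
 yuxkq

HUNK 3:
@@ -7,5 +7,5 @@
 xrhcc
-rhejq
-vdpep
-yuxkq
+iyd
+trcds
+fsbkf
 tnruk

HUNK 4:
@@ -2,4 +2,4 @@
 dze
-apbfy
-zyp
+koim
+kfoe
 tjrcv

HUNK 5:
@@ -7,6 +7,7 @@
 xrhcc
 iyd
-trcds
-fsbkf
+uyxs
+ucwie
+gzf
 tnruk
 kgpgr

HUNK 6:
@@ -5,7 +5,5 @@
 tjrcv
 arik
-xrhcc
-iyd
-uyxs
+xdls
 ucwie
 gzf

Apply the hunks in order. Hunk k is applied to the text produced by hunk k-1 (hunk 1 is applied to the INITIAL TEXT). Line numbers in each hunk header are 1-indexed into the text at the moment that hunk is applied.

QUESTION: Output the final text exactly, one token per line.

Hunk 1: at line 6 remove [ccs] add [yhden,zjvsu,vdpep] -> 13 lines: iuyq dze apbfy zyp tjrcv arik dvmct yhden zjvsu vdpep yuxkq tnruk kgpgr
Hunk 2: at line 5 remove [dvmct,yhden,zjvsu] add [xrhcc,rhejq] -> 12 lines: iuyq dze apbfy zyp tjrcv arik xrhcc rhejq vdpep yuxkq tnruk kgpgr
Hunk 3: at line 7 remove [rhejq,vdpep,yuxkq] add [iyd,trcds,fsbkf] -> 12 lines: iuyq dze apbfy zyp tjrcv arik xrhcc iyd trcds fsbkf tnruk kgpgr
Hunk 4: at line 2 remove [apbfy,zyp] add [koim,kfoe] -> 12 lines: iuyq dze koim kfoe tjrcv arik xrhcc iyd trcds fsbkf tnruk kgpgr
Hunk 5: at line 7 remove [trcds,fsbkf] add [uyxs,ucwie,gzf] -> 13 lines: iuyq dze koim kfoe tjrcv arik xrhcc iyd uyxs ucwie gzf tnruk kgpgr
Hunk 6: at line 5 remove [xrhcc,iyd,uyxs] add [xdls] -> 11 lines: iuyq dze koim kfoe tjrcv arik xdls ucwie gzf tnruk kgpgr

Answer: iuyq
dze
koim
kfoe
tjrcv
arik
xdls
ucwie
gzf
tnruk
kgpgr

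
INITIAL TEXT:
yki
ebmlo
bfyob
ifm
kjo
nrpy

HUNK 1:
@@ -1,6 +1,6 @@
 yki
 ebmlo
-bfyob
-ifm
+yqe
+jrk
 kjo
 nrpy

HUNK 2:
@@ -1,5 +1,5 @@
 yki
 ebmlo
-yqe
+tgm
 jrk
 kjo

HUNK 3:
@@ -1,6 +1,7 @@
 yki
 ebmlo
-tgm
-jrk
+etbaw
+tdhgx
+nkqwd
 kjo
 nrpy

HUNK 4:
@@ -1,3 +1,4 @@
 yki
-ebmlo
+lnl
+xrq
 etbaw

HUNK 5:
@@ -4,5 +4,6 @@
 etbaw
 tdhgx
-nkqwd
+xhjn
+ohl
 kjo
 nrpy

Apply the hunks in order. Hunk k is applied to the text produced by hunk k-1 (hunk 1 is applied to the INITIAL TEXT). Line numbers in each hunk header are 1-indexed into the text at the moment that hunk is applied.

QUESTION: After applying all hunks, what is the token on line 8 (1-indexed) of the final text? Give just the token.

Hunk 1: at line 1 remove [bfyob,ifm] add [yqe,jrk] -> 6 lines: yki ebmlo yqe jrk kjo nrpy
Hunk 2: at line 1 remove [yqe] add [tgm] -> 6 lines: yki ebmlo tgm jrk kjo nrpy
Hunk 3: at line 1 remove [tgm,jrk] add [etbaw,tdhgx,nkqwd] -> 7 lines: yki ebmlo etbaw tdhgx nkqwd kjo nrpy
Hunk 4: at line 1 remove [ebmlo] add [lnl,xrq] -> 8 lines: yki lnl xrq etbaw tdhgx nkqwd kjo nrpy
Hunk 5: at line 4 remove [nkqwd] add [xhjn,ohl] -> 9 lines: yki lnl xrq etbaw tdhgx xhjn ohl kjo nrpy
Final line 8: kjo

Answer: kjo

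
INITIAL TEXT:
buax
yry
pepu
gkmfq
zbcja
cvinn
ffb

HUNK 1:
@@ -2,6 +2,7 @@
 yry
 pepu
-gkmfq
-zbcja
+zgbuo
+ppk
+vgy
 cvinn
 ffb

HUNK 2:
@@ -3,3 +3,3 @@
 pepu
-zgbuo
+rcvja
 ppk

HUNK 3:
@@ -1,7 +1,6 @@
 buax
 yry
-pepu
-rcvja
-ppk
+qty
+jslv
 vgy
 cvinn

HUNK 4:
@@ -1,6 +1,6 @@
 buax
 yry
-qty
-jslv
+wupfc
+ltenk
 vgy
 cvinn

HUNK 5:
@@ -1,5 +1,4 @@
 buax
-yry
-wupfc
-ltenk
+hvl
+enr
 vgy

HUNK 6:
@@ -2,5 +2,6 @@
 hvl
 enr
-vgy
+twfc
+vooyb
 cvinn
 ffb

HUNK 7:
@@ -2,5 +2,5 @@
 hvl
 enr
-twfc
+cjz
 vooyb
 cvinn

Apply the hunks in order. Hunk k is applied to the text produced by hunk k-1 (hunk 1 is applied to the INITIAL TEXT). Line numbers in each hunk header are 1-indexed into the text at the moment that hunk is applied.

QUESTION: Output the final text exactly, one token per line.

Hunk 1: at line 2 remove [gkmfq,zbcja] add [zgbuo,ppk,vgy] -> 8 lines: buax yry pepu zgbuo ppk vgy cvinn ffb
Hunk 2: at line 3 remove [zgbuo] add [rcvja] -> 8 lines: buax yry pepu rcvja ppk vgy cvinn ffb
Hunk 3: at line 1 remove [pepu,rcvja,ppk] add [qty,jslv] -> 7 lines: buax yry qty jslv vgy cvinn ffb
Hunk 4: at line 1 remove [qty,jslv] add [wupfc,ltenk] -> 7 lines: buax yry wupfc ltenk vgy cvinn ffb
Hunk 5: at line 1 remove [yry,wupfc,ltenk] add [hvl,enr] -> 6 lines: buax hvl enr vgy cvinn ffb
Hunk 6: at line 2 remove [vgy] add [twfc,vooyb] -> 7 lines: buax hvl enr twfc vooyb cvinn ffb
Hunk 7: at line 2 remove [twfc] add [cjz] -> 7 lines: buax hvl enr cjz vooyb cvinn ffb

Answer: buax
hvl
enr
cjz
vooyb
cvinn
ffb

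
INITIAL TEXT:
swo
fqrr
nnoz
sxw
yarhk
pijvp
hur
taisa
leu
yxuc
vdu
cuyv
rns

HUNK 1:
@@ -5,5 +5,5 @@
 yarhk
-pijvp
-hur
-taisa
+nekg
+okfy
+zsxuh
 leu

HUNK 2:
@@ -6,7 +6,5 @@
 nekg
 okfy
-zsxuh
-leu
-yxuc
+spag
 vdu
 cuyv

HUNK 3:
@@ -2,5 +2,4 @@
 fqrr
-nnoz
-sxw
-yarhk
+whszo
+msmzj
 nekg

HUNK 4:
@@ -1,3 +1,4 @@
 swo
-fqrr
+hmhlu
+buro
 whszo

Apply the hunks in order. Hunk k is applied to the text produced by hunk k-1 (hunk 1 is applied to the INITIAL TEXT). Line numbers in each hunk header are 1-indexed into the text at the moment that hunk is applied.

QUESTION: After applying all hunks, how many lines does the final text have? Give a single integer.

Answer: 11

Derivation:
Hunk 1: at line 5 remove [pijvp,hur,taisa] add [nekg,okfy,zsxuh] -> 13 lines: swo fqrr nnoz sxw yarhk nekg okfy zsxuh leu yxuc vdu cuyv rns
Hunk 2: at line 6 remove [zsxuh,leu,yxuc] add [spag] -> 11 lines: swo fqrr nnoz sxw yarhk nekg okfy spag vdu cuyv rns
Hunk 3: at line 2 remove [nnoz,sxw,yarhk] add [whszo,msmzj] -> 10 lines: swo fqrr whszo msmzj nekg okfy spag vdu cuyv rns
Hunk 4: at line 1 remove [fqrr] add [hmhlu,buro] -> 11 lines: swo hmhlu buro whszo msmzj nekg okfy spag vdu cuyv rns
Final line count: 11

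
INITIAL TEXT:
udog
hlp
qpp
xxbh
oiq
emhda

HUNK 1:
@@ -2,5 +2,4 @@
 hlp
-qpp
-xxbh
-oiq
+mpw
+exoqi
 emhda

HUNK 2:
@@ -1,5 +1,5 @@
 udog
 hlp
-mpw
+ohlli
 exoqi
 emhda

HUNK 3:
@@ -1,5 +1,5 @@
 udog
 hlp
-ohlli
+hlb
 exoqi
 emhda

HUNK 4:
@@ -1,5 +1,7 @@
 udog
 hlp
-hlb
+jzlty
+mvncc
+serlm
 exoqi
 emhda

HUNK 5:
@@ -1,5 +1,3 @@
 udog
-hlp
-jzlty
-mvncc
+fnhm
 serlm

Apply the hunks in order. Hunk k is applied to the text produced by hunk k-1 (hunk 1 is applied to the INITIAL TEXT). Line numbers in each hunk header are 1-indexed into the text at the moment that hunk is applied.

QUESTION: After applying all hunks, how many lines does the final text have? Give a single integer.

Answer: 5

Derivation:
Hunk 1: at line 2 remove [qpp,xxbh,oiq] add [mpw,exoqi] -> 5 lines: udog hlp mpw exoqi emhda
Hunk 2: at line 1 remove [mpw] add [ohlli] -> 5 lines: udog hlp ohlli exoqi emhda
Hunk 3: at line 1 remove [ohlli] add [hlb] -> 5 lines: udog hlp hlb exoqi emhda
Hunk 4: at line 1 remove [hlb] add [jzlty,mvncc,serlm] -> 7 lines: udog hlp jzlty mvncc serlm exoqi emhda
Hunk 5: at line 1 remove [hlp,jzlty,mvncc] add [fnhm] -> 5 lines: udog fnhm serlm exoqi emhda
Final line count: 5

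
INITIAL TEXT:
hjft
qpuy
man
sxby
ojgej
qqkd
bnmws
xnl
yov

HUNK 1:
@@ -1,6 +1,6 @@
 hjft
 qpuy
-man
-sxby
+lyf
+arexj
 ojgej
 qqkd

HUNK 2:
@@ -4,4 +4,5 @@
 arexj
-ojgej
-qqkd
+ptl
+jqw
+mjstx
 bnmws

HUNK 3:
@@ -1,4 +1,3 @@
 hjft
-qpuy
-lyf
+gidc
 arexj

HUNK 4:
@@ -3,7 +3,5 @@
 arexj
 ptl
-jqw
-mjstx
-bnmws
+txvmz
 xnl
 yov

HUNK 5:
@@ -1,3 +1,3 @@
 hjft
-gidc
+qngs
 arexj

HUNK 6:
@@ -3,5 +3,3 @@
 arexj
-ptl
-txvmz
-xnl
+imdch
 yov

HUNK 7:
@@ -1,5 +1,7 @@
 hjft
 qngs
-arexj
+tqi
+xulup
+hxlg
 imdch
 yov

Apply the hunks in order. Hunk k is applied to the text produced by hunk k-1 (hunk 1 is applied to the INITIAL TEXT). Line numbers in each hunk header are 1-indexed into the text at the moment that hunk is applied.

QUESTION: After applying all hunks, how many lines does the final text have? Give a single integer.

Hunk 1: at line 1 remove [man,sxby] add [lyf,arexj] -> 9 lines: hjft qpuy lyf arexj ojgej qqkd bnmws xnl yov
Hunk 2: at line 4 remove [ojgej,qqkd] add [ptl,jqw,mjstx] -> 10 lines: hjft qpuy lyf arexj ptl jqw mjstx bnmws xnl yov
Hunk 3: at line 1 remove [qpuy,lyf] add [gidc] -> 9 lines: hjft gidc arexj ptl jqw mjstx bnmws xnl yov
Hunk 4: at line 3 remove [jqw,mjstx,bnmws] add [txvmz] -> 7 lines: hjft gidc arexj ptl txvmz xnl yov
Hunk 5: at line 1 remove [gidc] add [qngs] -> 7 lines: hjft qngs arexj ptl txvmz xnl yov
Hunk 6: at line 3 remove [ptl,txvmz,xnl] add [imdch] -> 5 lines: hjft qngs arexj imdch yov
Hunk 7: at line 1 remove [arexj] add [tqi,xulup,hxlg] -> 7 lines: hjft qngs tqi xulup hxlg imdch yov
Final line count: 7

Answer: 7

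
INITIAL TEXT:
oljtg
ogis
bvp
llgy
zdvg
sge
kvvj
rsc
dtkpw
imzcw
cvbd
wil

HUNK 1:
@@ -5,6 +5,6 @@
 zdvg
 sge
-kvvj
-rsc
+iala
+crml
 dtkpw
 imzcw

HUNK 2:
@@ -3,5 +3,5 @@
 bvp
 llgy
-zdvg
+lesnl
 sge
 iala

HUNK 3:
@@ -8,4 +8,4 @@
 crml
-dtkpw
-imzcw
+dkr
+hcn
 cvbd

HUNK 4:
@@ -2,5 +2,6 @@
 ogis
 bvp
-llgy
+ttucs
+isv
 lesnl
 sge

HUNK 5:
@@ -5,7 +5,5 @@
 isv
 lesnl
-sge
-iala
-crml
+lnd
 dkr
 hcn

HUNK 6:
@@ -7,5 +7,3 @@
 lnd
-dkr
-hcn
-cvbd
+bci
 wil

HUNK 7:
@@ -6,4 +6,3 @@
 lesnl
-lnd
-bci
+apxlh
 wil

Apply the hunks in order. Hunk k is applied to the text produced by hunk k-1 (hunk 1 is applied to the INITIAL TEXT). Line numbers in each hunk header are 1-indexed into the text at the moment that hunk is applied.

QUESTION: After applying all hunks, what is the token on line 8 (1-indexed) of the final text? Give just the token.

Hunk 1: at line 5 remove [kvvj,rsc] add [iala,crml] -> 12 lines: oljtg ogis bvp llgy zdvg sge iala crml dtkpw imzcw cvbd wil
Hunk 2: at line 3 remove [zdvg] add [lesnl] -> 12 lines: oljtg ogis bvp llgy lesnl sge iala crml dtkpw imzcw cvbd wil
Hunk 3: at line 8 remove [dtkpw,imzcw] add [dkr,hcn] -> 12 lines: oljtg ogis bvp llgy lesnl sge iala crml dkr hcn cvbd wil
Hunk 4: at line 2 remove [llgy] add [ttucs,isv] -> 13 lines: oljtg ogis bvp ttucs isv lesnl sge iala crml dkr hcn cvbd wil
Hunk 5: at line 5 remove [sge,iala,crml] add [lnd] -> 11 lines: oljtg ogis bvp ttucs isv lesnl lnd dkr hcn cvbd wil
Hunk 6: at line 7 remove [dkr,hcn,cvbd] add [bci] -> 9 lines: oljtg ogis bvp ttucs isv lesnl lnd bci wil
Hunk 7: at line 6 remove [lnd,bci] add [apxlh] -> 8 lines: oljtg ogis bvp ttucs isv lesnl apxlh wil
Final line 8: wil

Answer: wil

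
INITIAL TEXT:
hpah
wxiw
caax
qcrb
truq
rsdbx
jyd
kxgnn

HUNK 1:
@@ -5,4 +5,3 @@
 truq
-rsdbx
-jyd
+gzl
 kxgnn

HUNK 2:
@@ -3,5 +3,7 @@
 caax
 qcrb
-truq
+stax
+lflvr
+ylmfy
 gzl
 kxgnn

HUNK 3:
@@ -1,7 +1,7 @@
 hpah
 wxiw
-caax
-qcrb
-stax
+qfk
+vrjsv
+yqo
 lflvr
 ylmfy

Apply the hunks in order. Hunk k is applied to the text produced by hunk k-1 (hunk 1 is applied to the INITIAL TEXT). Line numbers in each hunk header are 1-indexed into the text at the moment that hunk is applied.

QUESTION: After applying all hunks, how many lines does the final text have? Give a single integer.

Answer: 9

Derivation:
Hunk 1: at line 5 remove [rsdbx,jyd] add [gzl] -> 7 lines: hpah wxiw caax qcrb truq gzl kxgnn
Hunk 2: at line 3 remove [truq] add [stax,lflvr,ylmfy] -> 9 lines: hpah wxiw caax qcrb stax lflvr ylmfy gzl kxgnn
Hunk 3: at line 1 remove [caax,qcrb,stax] add [qfk,vrjsv,yqo] -> 9 lines: hpah wxiw qfk vrjsv yqo lflvr ylmfy gzl kxgnn
Final line count: 9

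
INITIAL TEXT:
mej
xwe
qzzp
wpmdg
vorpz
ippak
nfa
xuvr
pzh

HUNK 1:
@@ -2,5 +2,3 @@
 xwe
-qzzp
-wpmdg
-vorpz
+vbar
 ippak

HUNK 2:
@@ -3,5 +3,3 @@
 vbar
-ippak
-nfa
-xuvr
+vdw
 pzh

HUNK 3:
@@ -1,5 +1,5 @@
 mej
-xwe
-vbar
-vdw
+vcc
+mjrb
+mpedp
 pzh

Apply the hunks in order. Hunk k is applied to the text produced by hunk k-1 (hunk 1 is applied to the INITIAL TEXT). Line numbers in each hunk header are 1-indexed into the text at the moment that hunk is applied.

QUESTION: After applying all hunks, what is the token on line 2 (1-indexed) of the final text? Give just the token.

Answer: vcc

Derivation:
Hunk 1: at line 2 remove [qzzp,wpmdg,vorpz] add [vbar] -> 7 lines: mej xwe vbar ippak nfa xuvr pzh
Hunk 2: at line 3 remove [ippak,nfa,xuvr] add [vdw] -> 5 lines: mej xwe vbar vdw pzh
Hunk 3: at line 1 remove [xwe,vbar,vdw] add [vcc,mjrb,mpedp] -> 5 lines: mej vcc mjrb mpedp pzh
Final line 2: vcc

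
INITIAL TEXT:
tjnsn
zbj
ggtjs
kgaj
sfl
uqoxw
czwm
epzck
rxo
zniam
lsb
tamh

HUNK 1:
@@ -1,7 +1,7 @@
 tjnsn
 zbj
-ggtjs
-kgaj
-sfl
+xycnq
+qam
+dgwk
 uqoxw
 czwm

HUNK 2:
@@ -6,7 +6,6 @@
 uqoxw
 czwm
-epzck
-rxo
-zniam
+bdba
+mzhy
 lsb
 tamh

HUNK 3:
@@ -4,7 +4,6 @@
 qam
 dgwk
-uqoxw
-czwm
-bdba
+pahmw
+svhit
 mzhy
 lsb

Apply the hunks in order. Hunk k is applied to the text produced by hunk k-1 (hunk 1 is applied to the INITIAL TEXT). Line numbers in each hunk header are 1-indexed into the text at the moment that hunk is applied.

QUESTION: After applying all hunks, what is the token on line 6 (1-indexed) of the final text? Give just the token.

Answer: pahmw

Derivation:
Hunk 1: at line 1 remove [ggtjs,kgaj,sfl] add [xycnq,qam,dgwk] -> 12 lines: tjnsn zbj xycnq qam dgwk uqoxw czwm epzck rxo zniam lsb tamh
Hunk 2: at line 6 remove [epzck,rxo,zniam] add [bdba,mzhy] -> 11 lines: tjnsn zbj xycnq qam dgwk uqoxw czwm bdba mzhy lsb tamh
Hunk 3: at line 4 remove [uqoxw,czwm,bdba] add [pahmw,svhit] -> 10 lines: tjnsn zbj xycnq qam dgwk pahmw svhit mzhy lsb tamh
Final line 6: pahmw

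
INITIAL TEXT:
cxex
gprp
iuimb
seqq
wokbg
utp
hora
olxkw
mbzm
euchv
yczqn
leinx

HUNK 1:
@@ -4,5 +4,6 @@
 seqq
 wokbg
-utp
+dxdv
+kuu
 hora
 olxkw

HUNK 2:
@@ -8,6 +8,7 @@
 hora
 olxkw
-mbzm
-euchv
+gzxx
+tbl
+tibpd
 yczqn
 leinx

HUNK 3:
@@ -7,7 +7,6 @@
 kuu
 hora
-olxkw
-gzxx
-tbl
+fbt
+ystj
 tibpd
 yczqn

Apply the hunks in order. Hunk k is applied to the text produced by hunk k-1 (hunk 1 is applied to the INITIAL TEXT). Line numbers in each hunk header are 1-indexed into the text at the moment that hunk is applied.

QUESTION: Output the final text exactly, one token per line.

Hunk 1: at line 4 remove [utp] add [dxdv,kuu] -> 13 lines: cxex gprp iuimb seqq wokbg dxdv kuu hora olxkw mbzm euchv yczqn leinx
Hunk 2: at line 8 remove [mbzm,euchv] add [gzxx,tbl,tibpd] -> 14 lines: cxex gprp iuimb seqq wokbg dxdv kuu hora olxkw gzxx tbl tibpd yczqn leinx
Hunk 3: at line 7 remove [olxkw,gzxx,tbl] add [fbt,ystj] -> 13 lines: cxex gprp iuimb seqq wokbg dxdv kuu hora fbt ystj tibpd yczqn leinx

Answer: cxex
gprp
iuimb
seqq
wokbg
dxdv
kuu
hora
fbt
ystj
tibpd
yczqn
leinx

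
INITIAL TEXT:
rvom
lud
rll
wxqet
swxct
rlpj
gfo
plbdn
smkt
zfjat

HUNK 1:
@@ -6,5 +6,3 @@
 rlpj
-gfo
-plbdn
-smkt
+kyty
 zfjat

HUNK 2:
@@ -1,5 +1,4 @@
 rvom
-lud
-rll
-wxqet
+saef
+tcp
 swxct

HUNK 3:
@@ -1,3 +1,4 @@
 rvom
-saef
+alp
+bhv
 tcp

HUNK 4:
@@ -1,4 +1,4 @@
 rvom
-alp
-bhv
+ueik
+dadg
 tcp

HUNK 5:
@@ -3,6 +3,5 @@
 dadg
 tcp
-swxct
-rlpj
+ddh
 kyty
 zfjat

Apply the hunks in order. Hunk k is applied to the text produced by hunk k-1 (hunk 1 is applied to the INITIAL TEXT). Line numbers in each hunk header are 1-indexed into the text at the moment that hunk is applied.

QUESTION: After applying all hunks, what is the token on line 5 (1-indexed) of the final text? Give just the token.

Hunk 1: at line 6 remove [gfo,plbdn,smkt] add [kyty] -> 8 lines: rvom lud rll wxqet swxct rlpj kyty zfjat
Hunk 2: at line 1 remove [lud,rll,wxqet] add [saef,tcp] -> 7 lines: rvom saef tcp swxct rlpj kyty zfjat
Hunk 3: at line 1 remove [saef] add [alp,bhv] -> 8 lines: rvom alp bhv tcp swxct rlpj kyty zfjat
Hunk 4: at line 1 remove [alp,bhv] add [ueik,dadg] -> 8 lines: rvom ueik dadg tcp swxct rlpj kyty zfjat
Hunk 5: at line 3 remove [swxct,rlpj] add [ddh] -> 7 lines: rvom ueik dadg tcp ddh kyty zfjat
Final line 5: ddh

Answer: ddh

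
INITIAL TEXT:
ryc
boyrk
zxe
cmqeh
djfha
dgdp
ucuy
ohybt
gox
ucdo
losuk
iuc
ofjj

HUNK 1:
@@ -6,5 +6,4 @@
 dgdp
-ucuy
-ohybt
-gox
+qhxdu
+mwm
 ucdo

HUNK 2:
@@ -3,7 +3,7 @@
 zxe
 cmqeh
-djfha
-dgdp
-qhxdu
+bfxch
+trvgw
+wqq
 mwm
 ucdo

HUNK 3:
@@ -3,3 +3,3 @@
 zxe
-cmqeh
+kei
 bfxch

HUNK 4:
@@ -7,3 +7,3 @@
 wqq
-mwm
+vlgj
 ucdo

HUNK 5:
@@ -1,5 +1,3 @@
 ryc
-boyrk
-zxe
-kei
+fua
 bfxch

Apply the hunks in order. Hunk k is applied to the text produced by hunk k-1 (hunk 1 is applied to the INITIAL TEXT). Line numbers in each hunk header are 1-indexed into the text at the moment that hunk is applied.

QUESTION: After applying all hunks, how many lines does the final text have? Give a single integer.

Answer: 10

Derivation:
Hunk 1: at line 6 remove [ucuy,ohybt,gox] add [qhxdu,mwm] -> 12 lines: ryc boyrk zxe cmqeh djfha dgdp qhxdu mwm ucdo losuk iuc ofjj
Hunk 2: at line 3 remove [djfha,dgdp,qhxdu] add [bfxch,trvgw,wqq] -> 12 lines: ryc boyrk zxe cmqeh bfxch trvgw wqq mwm ucdo losuk iuc ofjj
Hunk 3: at line 3 remove [cmqeh] add [kei] -> 12 lines: ryc boyrk zxe kei bfxch trvgw wqq mwm ucdo losuk iuc ofjj
Hunk 4: at line 7 remove [mwm] add [vlgj] -> 12 lines: ryc boyrk zxe kei bfxch trvgw wqq vlgj ucdo losuk iuc ofjj
Hunk 5: at line 1 remove [boyrk,zxe,kei] add [fua] -> 10 lines: ryc fua bfxch trvgw wqq vlgj ucdo losuk iuc ofjj
Final line count: 10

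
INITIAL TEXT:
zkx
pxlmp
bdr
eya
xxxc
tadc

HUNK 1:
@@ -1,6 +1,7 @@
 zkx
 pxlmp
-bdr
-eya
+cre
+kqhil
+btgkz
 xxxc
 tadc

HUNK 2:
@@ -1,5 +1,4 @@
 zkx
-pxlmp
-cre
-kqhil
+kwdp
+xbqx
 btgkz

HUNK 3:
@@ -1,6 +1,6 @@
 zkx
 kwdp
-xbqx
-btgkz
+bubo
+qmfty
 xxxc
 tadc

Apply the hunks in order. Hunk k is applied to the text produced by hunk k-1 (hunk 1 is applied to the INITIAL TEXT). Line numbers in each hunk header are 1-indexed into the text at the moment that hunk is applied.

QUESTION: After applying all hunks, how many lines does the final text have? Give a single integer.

Answer: 6

Derivation:
Hunk 1: at line 1 remove [bdr,eya] add [cre,kqhil,btgkz] -> 7 lines: zkx pxlmp cre kqhil btgkz xxxc tadc
Hunk 2: at line 1 remove [pxlmp,cre,kqhil] add [kwdp,xbqx] -> 6 lines: zkx kwdp xbqx btgkz xxxc tadc
Hunk 3: at line 1 remove [xbqx,btgkz] add [bubo,qmfty] -> 6 lines: zkx kwdp bubo qmfty xxxc tadc
Final line count: 6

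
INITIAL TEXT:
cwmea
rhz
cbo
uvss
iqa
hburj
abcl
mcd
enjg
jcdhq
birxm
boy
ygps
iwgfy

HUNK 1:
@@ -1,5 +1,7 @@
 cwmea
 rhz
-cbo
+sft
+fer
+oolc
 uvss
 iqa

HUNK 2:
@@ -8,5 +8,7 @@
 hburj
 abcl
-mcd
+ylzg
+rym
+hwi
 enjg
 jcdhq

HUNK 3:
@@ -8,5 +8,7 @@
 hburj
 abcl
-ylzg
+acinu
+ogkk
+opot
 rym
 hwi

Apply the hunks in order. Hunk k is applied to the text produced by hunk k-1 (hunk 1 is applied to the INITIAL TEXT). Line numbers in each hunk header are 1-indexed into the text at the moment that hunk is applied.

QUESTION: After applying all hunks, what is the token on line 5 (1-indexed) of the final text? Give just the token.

Hunk 1: at line 1 remove [cbo] add [sft,fer,oolc] -> 16 lines: cwmea rhz sft fer oolc uvss iqa hburj abcl mcd enjg jcdhq birxm boy ygps iwgfy
Hunk 2: at line 8 remove [mcd] add [ylzg,rym,hwi] -> 18 lines: cwmea rhz sft fer oolc uvss iqa hburj abcl ylzg rym hwi enjg jcdhq birxm boy ygps iwgfy
Hunk 3: at line 8 remove [ylzg] add [acinu,ogkk,opot] -> 20 lines: cwmea rhz sft fer oolc uvss iqa hburj abcl acinu ogkk opot rym hwi enjg jcdhq birxm boy ygps iwgfy
Final line 5: oolc

Answer: oolc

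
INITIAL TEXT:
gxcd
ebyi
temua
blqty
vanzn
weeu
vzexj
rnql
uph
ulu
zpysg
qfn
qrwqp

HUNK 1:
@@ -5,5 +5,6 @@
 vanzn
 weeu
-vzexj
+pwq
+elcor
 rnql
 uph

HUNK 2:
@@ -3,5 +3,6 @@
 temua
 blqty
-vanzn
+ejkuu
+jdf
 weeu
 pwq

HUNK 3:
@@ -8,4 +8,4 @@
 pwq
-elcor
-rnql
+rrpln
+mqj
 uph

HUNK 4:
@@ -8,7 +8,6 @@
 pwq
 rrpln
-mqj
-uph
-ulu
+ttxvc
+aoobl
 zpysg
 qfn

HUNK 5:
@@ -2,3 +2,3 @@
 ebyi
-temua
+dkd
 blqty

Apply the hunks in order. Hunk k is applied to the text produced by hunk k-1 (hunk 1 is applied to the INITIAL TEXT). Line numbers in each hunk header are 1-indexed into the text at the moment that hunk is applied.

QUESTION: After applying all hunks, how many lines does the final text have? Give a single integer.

Hunk 1: at line 5 remove [vzexj] add [pwq,elcor] -> 14 lines: gxcd ebyi temua blqty vanzn weeu pwq elcor rnql uph ulu zpysg qfn qrwqp
Hunk 2: at line 3 remove [vanzn] add [ejkuu,jdf] -> 15 lines: gxcd ebyi temua blqty ejkuu jdf weeu pwq elcor rnql uph ulu zpysg qfn qrwqp
Hunk 3: at line 8 remove [elcor,rnql] add [rrpln,mqj] -> 15 lines: gxcd ebyi temua blqty ejkuu jdf weeu pwq rrpln mqj uph ulu zpysg qfn qrwqp
Hunk 4: at line 8 remove [mqj,uph,ulu] add [ttxvc,aoobl] -> 14 lines: gxcd ebyi temua blqty ejkuu jdf weeu pwq rrpln ttxvc aoobl zpysg qfn qrwqp
Hunk 5: at line 2 remove [temua] add [dkd] -> 14 lines: gxcd ebyi dkd blqty ejkuu jdf weeu pwq rrpln ttxvc aoobl zpysg qfn qrwqp
Final line count: 14

Answer: 14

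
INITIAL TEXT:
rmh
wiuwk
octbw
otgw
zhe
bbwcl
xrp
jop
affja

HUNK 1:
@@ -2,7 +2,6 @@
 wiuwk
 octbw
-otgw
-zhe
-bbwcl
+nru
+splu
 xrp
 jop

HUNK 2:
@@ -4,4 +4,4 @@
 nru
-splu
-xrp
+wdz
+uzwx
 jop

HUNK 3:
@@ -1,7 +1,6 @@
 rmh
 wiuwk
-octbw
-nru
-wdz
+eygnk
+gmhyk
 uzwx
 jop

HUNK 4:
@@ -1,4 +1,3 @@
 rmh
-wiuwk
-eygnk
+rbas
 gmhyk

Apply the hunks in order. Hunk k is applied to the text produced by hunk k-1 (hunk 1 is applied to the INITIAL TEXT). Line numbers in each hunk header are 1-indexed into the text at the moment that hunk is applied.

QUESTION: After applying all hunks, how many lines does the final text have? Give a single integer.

Answer: 6

Derivation:
Hunk 1: at line 2 remove [otgw,zhe,bbwcl] add [nru,splu] -> 8 lines: rmh wiuwk octbw nru splu xrp jop affja
Hunk 2: at line 4 remove [splu,xrp] add [wdz,uzwx] -> 8 lines: rmh wiuwk octbw nru wdz uzwx jop affja
Hunk 3: at line 1 remove [octbw,nru,wdz] add [eygnk,gmhyk] -> 7 lines: rmh wiuwk eygnk gmhyk uzwx jop affja
Hunk 4: at line 1 remove [wiuwk,eygnk] add [rbas] -> 6 lines: rmh rbas gmhyk uzwx jop affja
Final line count: 6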